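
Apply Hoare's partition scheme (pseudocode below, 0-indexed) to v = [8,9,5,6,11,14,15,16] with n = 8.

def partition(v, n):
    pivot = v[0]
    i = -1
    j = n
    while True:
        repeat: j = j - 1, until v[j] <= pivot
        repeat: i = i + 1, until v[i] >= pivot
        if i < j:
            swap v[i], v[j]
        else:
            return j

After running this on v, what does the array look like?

pivot = v[0] = 8; i = -1, j = 8
j→3 (v[3]=6≤8), i→0 (v[0]=8≥8); i<j, swap → [6,9,5,8,11,14,15,16]
j→2 (v[2]=5≤8), i→1 (v[1]=9≥8); i<j, swap → [6,5,9,8,11,14,15,16]
j→1, i→2; i≥j, return j=1. v = [6,5,9,8,11,14,15,16]

[6,5,9,8,11,14,15,16]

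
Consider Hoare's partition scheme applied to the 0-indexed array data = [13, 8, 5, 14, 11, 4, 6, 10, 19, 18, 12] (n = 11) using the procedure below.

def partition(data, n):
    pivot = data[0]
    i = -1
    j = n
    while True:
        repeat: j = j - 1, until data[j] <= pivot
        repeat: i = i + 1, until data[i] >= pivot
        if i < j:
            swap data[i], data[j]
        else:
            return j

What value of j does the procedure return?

6

pivot=13
j stops at 10 (12), i stops at 0 (13); swap ⇒ [12, 8, 5, 14, 11, 4, 6, 10, 19, 18, 13]
j stops at 7 (10), i stops at 3 (14); swap ⇒ [12, 8, 5, 10, 11, 4, 6, 14, 19, 18, 13]
j stops at 6, i stops at 7; i≥j ⇒ return 6. data=[12, 8, 5, 10, 11, 4, 6, 14, 19, 18, 13]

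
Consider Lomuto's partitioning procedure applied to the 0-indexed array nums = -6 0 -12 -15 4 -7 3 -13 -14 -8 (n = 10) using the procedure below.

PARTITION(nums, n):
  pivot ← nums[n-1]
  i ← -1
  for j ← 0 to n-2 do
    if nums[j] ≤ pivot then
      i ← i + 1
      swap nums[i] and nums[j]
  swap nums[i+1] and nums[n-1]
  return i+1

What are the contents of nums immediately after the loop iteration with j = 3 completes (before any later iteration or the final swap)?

pivot = nums[9] = -8; i = -1
j=0: nums[0]=-6 > -8 → no swap
j=1: nums[1]=0 > -8 → no swap
j=2: nums[2]=-12 ≤ -8 → i=0, swap nums[0],nums[2] → -12 0 -6 -15 4 -7 3 -13 -14 -8
j=3: nums[3]=-15 ≤ -8 → i=1, swap nums[1],nums[3] → -12 -15 -6 0 4 -7 3 -13 -14 -8
(after j=3) nums = -12 -15 -6 0 4 -7 3 -13 -14 -8

-12 -15 -6 0 4 -7 3 -13 -14 -8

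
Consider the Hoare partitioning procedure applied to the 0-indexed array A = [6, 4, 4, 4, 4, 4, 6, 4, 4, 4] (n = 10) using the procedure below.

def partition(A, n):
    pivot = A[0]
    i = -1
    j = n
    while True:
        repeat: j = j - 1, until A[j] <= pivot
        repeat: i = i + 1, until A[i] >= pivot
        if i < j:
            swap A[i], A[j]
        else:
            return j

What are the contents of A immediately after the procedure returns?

[4, 4, 4, 4, 4, 4, 4, 4, 6, 6]

pivot = A[0] = 6; i = -1, j = 10
j→9 (A[9]=4≤6), i→0 (A[0]=6≥6); i<j, swap → [4, 4, 4, 4, 4, 4, 6, 4, 4, 6]
j→8 (A[8]=4≤6), i→6 (A[6]=6≥6); i<j, swap → [4, 4, 4, 4, 4, 4, 4, 4, 6, 6]
j→7, i→8; i≥j, return j=7. A = [4, 4, 4, 4, 4, 4, 4, 4, 6, 6]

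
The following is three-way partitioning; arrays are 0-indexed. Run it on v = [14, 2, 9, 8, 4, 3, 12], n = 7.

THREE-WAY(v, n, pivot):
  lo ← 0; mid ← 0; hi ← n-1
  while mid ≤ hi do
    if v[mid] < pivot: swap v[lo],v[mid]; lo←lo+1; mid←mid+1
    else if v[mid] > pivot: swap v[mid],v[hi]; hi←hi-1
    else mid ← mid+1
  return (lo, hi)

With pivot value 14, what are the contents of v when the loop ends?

pivot = 14; lo=0, mid=0, hi=6
v[mid]=14=14: mid=1
v[mid]=2<14: swap v[0],v[1]; lo=1,mid=2 → [2, 14, 9, 8, 4, 3, 12]
v[mid]=9<14: swap v[1],v[2]; lo=2,mid=3 → [2, 9, 14, 8, 4, 3, 12]
v[mid]=8<14: swap v[2],v[3]; lo=3,mid=4 → [2, 9, 8, 14, 4, 3, 12]
v[mid]=4<14: swap v[3],v[4]; lo=4,mid=5 → [2, 9, 8, 4, 14, 3, 12]
v[mid]=3<14: swap v[4],v[5]; lo=5,mid=6 → [2, 9, 8, 4, 3, 14, 12]
v[mid]=12<14: swap v[5],v[6]; lo=6,mid=7 → [2, 9, 8, 4, 3, 12, 14]
end: lo=6, hi=6; v = [2, 9, 8, 4, 3, 12, 14]

[2, 9, 8, 4, 3, 12, 14]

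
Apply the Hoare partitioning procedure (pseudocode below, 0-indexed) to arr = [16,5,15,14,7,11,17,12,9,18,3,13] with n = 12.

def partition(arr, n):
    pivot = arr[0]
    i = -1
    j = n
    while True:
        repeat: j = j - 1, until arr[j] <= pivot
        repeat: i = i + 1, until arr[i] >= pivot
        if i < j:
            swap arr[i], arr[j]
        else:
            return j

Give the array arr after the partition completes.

pivot = arr[0] = 16; i = -1, j = 12
j→11 (arr[11]=13≤16), i→0 (arr[0]=16≥16); i<j, swap → [13,5,15,14,7,11,17,12,9,18,3,16]
j→10 (arr[10]=3≤16), i→6 (arr[6]=17≥16); i<j, swap → [13,5,15,14,7,11,3,12,9,18,17,16]
j→8, i→9; i≥j, return j=8. arr = [13,5,15,14,7,11,3,12,9,18,17,16]

[13,5,15,14,7,11,3,12,9,18,17,16]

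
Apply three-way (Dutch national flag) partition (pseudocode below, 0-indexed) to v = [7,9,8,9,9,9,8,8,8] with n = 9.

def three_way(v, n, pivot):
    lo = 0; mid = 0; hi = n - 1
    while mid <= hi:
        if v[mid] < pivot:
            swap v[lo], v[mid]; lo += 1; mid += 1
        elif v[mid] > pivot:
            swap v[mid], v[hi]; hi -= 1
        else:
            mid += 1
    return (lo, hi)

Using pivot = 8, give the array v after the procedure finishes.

[7,8,8,8,8,9,9,9,9]

pivot = 8; lo=0, mid=0, hi=8
v[mid]=7<8: swap v[0],v[0]; lo=1,mid=1 → [7,9,8,9,9,9,8,8,8]
v[mid]=9>8: swap v[1],v[8]; hi=7 → [7,8,8,9,9,9,8,8,9]
v[mid]=8=8: mid=2
v[mid]=8=8: mid=3
v[mid]=9>8: swap v[3],v[7]; hi=6 → [7,8,8,8,9,9,8,9,9]
v[mid]=8=8: mid=4
v[mid]=9>8: swap v[4],v[6]; hi=5 → [7,8,8,8,8,9,9,9,9]
v[mid]=8=8: mid=5
v[mid]=9>8: swap v[5],v[5]; hi=4 → [7,8,8,8,8,9,9,9,9]
end: lo=1, hi=4; v = [7,8,8,8,8,9,9,9,9]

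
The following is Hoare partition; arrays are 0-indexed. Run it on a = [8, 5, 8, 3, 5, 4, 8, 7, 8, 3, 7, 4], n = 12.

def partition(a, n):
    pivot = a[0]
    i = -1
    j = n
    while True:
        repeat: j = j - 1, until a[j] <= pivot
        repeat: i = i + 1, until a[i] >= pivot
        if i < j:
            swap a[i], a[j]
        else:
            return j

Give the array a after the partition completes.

pivot = a[0] = 8; i = -1, j = 12
j→11 (a[11]=4≤8), i→0 (a[0]=8≥8); i<j, swap → [4, 5, 8, 3, 5, 4, 8, 7, 8, 3, 7, 8]
j→10 (a[10]=7≤8), i→2 (a[2]=8≥8); i<j, swap → [4, 5, 7, 3, 5, 4, 8, 7, 8, 3, 8, 8]
j→9 (a[9]=3≤8), i→6 (a[6]=8≥8); i<j, swap → [4, 5, 7, 3, 5, 4, 3, 7, 8, 8, 8, 8]
j→8, i→8; i≥j, return j=8. a = [4, 5, 7, 3, 5, 4, 3, 7, 8, 8, 8, 8]

[4, 5, 7, 3, 5, 4, 3, 7, 8, 8, 8, 8]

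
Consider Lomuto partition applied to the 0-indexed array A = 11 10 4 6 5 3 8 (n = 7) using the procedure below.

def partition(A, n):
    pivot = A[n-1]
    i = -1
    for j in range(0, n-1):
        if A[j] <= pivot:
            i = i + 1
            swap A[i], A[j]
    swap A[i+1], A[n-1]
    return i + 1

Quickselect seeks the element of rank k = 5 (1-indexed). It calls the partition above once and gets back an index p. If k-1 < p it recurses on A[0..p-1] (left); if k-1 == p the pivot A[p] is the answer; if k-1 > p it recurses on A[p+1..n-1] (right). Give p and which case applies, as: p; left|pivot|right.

4; pivot

pivot=8, i=-1
j=0: 11>8, skip
j=1: 10>8, skip
j=2: 4≤8, i=0, swap(0,2) ⇒ 4 10 11 6 5 3 8
j=3: 6≤8, i=1, swap(1,3) ⇒ 4 6 11 10 5 3 8
j=4: 5≤8, i=2, swap(2,4) ⇒ 4 6 5 10 11 3 8
j=5: 3≤8, i=3, swap(3,5) ⇒ 4 6 5 3 11 10 8
swap(4,6) ⇒ 4 6 5 3 8 10 11; return 4
p = 4; k-1 = 4 == 4 ⇒ pivot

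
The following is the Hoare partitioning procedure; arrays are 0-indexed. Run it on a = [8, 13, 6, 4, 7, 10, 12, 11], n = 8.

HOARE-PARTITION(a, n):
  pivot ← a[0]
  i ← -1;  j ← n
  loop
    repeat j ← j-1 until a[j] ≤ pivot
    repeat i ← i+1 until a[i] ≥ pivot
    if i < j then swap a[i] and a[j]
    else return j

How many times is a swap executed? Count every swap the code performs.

pivot = a[0] = 8; i = -1, j = 8
j→4 (a[4]=7≤8), i→0 (a[0]=8≥8); i<j, swap → [7, 13, 6, 4, 8, 10, 12, 11]
j→3 (a[3]=4≤8), i→1 (a[1]=13≥8); i<j, swap → [7, 4, 6, 13, 8, 10, 12, 11]
j→2, i→3; i≥j, return j=2. a = [7, 4, 6, 13, 8, 10, 12, 11]

2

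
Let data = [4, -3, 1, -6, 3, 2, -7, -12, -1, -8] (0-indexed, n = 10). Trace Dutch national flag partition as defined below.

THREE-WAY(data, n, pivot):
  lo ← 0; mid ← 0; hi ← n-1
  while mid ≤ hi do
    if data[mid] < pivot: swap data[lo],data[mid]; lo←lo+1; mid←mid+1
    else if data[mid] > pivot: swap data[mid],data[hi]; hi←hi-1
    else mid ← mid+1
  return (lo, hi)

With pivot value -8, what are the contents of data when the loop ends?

pivot = -8; lo=0, mid=0, hi=9
data[mid]=4>-8: swap data[0],data[9]; hi=8 → [-8, -3, 1, -6, 3, 2, -7, -12, -1, 4]
data[mid]=-8=-8: mid=1
data[mid]=-3>-8: swap data[1],data[8]; hi=7 → [-8, -1, 1, -6, 3, 2, -7, -12, -3, 4]
data[mid]=-1>-8: swap data[1],data[7]; hi=6 → [-8, -12, 1, -6, 3, 2, -7, -1, -3, 4]
data[mid]=-12<-8: swap data[0],data[1]; lo=1,mid=2 → [-12, -8, 1, -6, 3, 2, -7, -1, -3, 4]
data[mid]=1>-8: swap data[2],data[6]; hi=5 → [-12, -8, -7, -6, 3, 2, 1, -1, -3, 4]
data[mid]=-7>-8: swap data[2],data[5]; hi=4 → [-12, -8, 2, -6, 3, -7, 1, -1, -3, 4]
data[mid]=2>-8: swap data[2],data[4]; hi=3 → [-12, -8, 3, -6, 2, -7, 1, -1, -3, 4]
data[mid]=3>-8: swap data[2],data[3]; hi=2 → [-12, -8, -6, 3, 2, -7, 1, -1, -3, 4]
data[mid]=-6>-8: swap data[2],data[2]; hi=1 → [-12, -8, -6, 3, 2, -7, 1, -1, -3, 4]
end: lo=1, hi=1; data = [-12, -8, -6, 3, 2, -7, 1, -1, -3, 4]

[-12, -8, -6, 3, 2, -7, 1, -1, -3, 4]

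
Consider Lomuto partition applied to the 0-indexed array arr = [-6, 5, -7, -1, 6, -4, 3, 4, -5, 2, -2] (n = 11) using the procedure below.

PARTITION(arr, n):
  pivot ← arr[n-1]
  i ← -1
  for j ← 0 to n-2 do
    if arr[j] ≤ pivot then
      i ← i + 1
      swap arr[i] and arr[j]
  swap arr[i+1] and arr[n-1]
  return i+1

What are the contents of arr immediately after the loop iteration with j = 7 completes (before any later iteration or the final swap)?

[-6, -7, -4, -1, 6, 5, 3, 4, -5, 2, -2]

pivot=-2, i=-1
j=0: -6≤-2, i=0, swap(0,0) ⇒ [-6, 5, -7, -1, 6, -4, 3, 4, -5, 2, -2]
j=1: 5>-2, skip
j=2: -7≤-2, i=1, swap(1,2) ⇒ [-6, -7, 5, -1, 6, -4, 3, 4, -5, 2, -2]
j=3: -1>-2, skip
j=4: 6>-2, skip
j=5: -4≤-2, i=2, swap(2,5) ⇒ [-6, -7, -4, -1, 6, 5, 3, 4, -5, 2, -2]
j=6: 3>-2, skip
j=7: 4>-2, skip
(after j=7) arr = [-6, -7, -4, -1, 6, 5, 3, 4, -5, 2, -2]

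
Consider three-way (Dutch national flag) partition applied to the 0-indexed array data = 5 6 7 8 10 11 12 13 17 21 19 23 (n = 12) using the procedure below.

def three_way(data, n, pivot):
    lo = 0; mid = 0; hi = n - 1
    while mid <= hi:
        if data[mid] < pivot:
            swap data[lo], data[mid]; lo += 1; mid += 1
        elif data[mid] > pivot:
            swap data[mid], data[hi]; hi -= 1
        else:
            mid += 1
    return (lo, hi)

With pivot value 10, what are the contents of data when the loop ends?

5 6 7 8 10 12 13 17 21 19 23 11

pivot = 10; lo=0, mid=0, hi=11
data[mid]=5<10: swap data[0],data[0]; lo=1,mid=1 → 5 6 7 8 10 11 12 13 17 21 19 23
data[mid]=6<10: swap data[1],data[1]; lo=2,mid=2 → 5 6 7 8 10 11 12 13 17 21 19 23
data[mid]=7<10: swap data[2],data[2]; lo=3,mid=3 → 5 6 7 8 10 11 12 13 17 21 19 23
data[mid]=8<10: swap data[3],data[3]; lo=4,mid=4 → 5 6 7 8 10 11 12 13 17 21 19 23
data[mid]=10=10: mid=5
data[mid]=11>10: swap data[5],data[11]; hi=10 → 5 6 7 8 10 23 12 13 17 21 19 11
data[mid]=23>10: swap data[5],data[10]; hi=9 → 5 6 7 8 10 19 12 13 17 21 23 11
data[mid]=19>10: swap data[5],data[9]; hi=8 → 5 6 7 8 10 21 12 13 17 19 23 11
data[mid]=21>10: swap data[5],data[8]; hi=7 → 5 6 7 8 10 17 12 13 21 19 23 11
data[mid]=17>10: swap data[5],data[7]; hi=6 → 5 6 7 8 10 13 12 17 21 19 23 11
data[mid]=13>10: swap data[5],data[6]; hi=5 → 5 6 7 8 10 12 13 17 21 19 23 11
data[mid]=12>10: swap data[5],data[5]; hi=4 → 5 6 7 8 10 12 13 17 21 19 23 11
end: lo=4, hi=4; data = 5 6 7 8 10 12 13 17 21 19 23 11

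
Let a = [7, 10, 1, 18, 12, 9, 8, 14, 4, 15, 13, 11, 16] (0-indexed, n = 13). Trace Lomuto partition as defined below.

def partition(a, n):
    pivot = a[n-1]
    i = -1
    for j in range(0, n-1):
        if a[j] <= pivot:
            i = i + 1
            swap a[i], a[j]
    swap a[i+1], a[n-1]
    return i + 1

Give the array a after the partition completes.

[7, 10, 1, 12, 9, 8, 14, 4, 15, 13, 11, 16, 18]

pivot = a[12] = 16; i = -1
j=0: a[0]=7 ≤ 16 → i=0, swap a[0],a[0] (no change) → [7, 10, 1, 18, 12, 9, 8, 14, 4, 15, 13, 11, 16]
j=1: a[1]=10 ≤ 16 → i=1, swap a[1],a[1] (no change) → [7, 10, 1, 18, 12, 9, 8, 14, 4, 15, 13, 11, 16]
j=2: a[2]=1 ≤ 16 → i=2, swap a[2],a[2] (no change) → [7, 10, 1, 18, 12, 9, 8, 14, 4, 15, 13, 11, 16]
j=3: a[3]=18 > 16 → no swap
j=4: a[4]=12 ≤ 16 → i=3, swap a[3],a[4] → [7, 10, 1, 12, 18, 9, 8, 14, 4, 15, 13, 11, 16]
j=5: a[5]=9 ≤ 16 → i=4, swap a[4],a[5] → [7, 10, 1, 12, 9, 18, 8, 14, 4, 15, 13, 11, 16]
j=6: a[6]=8 ≤ 16 → i=5, swap a[5],a[6] → [7, 10, 1, 12, 9, 8, 18, 14, 4, 15, 13, 11, 16]
j=7: a[7]=14 ≤ 16 → i=6, swap a[6],a[7] → [7, 10, 1, 12, 9, 8, 14, 18, 4, 15, 13, 11, 16]
j=8: a[8]=4 ≤ 16 → i=7, swap a[7],a[8] → [7, 10, 1, 12, 9, 8, 14, 4, 18, 15, 13, 11, 16]
j=9: a[9]=15 ≤ 16 → i=8, swap a[8],a[9] → [7, 10, 1, 12, 9, 8, 14, 4, 15, 18, 13, 11, 16]
j=10: a[10]=13 ≤ 16 → i=9, swap a[9],a[10] → [7, 10, 1, 12, 9, 8, 14, 4, 15, 13, 18, 11, 16]
j=11: a[11]=11 ≤ 16 → i=10, swap a[10],a[11] → [7, 10, 1, 12, 9, 8, 14, 4, 15, 13, 11, 18, 16]
final swap a[11],a[12] → [7, 10, 1, 12, 9, 8, 14, 4, 15, 13, 11, 16, 18]; return 11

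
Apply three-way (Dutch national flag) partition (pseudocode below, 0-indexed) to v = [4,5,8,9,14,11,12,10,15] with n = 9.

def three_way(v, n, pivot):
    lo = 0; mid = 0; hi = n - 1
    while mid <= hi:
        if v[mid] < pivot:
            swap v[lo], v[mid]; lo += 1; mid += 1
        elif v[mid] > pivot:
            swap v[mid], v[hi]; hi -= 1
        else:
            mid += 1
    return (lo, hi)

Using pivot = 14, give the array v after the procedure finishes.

[4,5,8,9,11,12,10,14,15]

pivot = 14; lo=0, mid=0, hi=8
v[mid]=4<14: swap v[0],v[0]; lo=1,mid=1 → [4,5,8,9,14,11,12,10,15]
v[mid]=5<14: swap v[1],v[1]; lo=2,mid=2 → [4,5,8,9,14,11,12,10,15]
v[mid]=8<14: swap v[2],v[2]; lo=3,mid=3 → [4,5,8,9,14,11,12,10,15]
v[mid]=9<14: swap v[3],v[3]; lo=4,mid=4 → [4,5,8,9,14,11,12,10,15]
v[mid]=14=14: mid=5
v[mid]=11<14: swap v[4],v[5]; lo=5,mid=6 → [4,5,8,9,11,14,12,10,15]
v[mid]=12<14: swap v[5],v[6]; lo=6,mid=7 → [4,5,8,9,11,12,14,10,15]
v[mid]=10<14: swap v[6],v[7]; lo=7,mid=8 → [4,5,8,9,11,12,10,14,15]
v[mid]=15>14: swap v[8],v[8]; hi=7 → [4,5,8,9,11,12,10,14,15]
end: lo=7, hi=7; v = [4,5,8,9,11,12,10,14,15]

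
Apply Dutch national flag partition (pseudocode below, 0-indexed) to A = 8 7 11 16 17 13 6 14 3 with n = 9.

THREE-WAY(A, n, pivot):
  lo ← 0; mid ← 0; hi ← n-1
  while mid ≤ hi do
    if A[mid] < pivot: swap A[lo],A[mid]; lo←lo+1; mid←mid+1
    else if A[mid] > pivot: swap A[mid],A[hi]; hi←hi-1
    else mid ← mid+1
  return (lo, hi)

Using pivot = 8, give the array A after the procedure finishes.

7 3 6 8 13 17 14 16 11

pivot = 8; lo=0, mid=0, hi=8
A[mid]=8=8: mid=1
A[mid]=7<8: swap A[0],A[1]; lo=1,mid=2 → 7 8 11 16 17 13 6 14 3
A[mid]=11>8: swap A[2],A[8]; hi=7 → 7 8 3 16 17 13 6 14 11
A[mid]=3<8: swap A[1],A[2]; lo=2,mid=3 → 7 3 8 16 17 13 6 14 11
A[mid]=16>8: swap A[3],A[7]; hi=6 → 7 3 8 14 17 13 6 16 11
A[mid]=14>8: swap A[3],A[6]; hi=5 → 7 3 8 6 17 13 14 16 11
A[mid]=6<8: swap A[2],A[3]; lo=3,mid=4 → 7 3 6 8 17 13 14 16 11
A[mid]=17>8: swap A[4],A[5]; hi=4 → 7 3 6 8 13 17 14 16 11
A[mid]=13>8: swap A[4],A[4]; hi=3 → 7 3 6 8 13 17 14 16 11
end: lo=3, hi=3; A = 7 3 6 8 13 17 14 16 11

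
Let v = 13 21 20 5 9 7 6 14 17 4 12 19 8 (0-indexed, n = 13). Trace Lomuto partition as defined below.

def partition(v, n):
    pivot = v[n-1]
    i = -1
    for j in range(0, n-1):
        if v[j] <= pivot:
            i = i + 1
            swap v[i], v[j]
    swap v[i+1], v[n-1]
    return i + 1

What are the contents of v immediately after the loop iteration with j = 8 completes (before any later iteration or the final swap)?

5 7 6 13 9 21 20 14 17 4 12 19 8

pivot=8, i=-1
j=0: 13>8, skip
j=1: 21>8, skip
j=2: 20>8, skip
j=3: 5≤8, i=0, swap(0,3) ⇒ 5 21 20 13 9 7 6 14 17 4 12 19 8
j=4: 9>8, skip
j=5: 7≤8, i=1, swap(1,5) ⇒ 5 7 20 13 9 21 6 14 17 4 12 19 8
j=6: 6≤8, i=2, swap(2,6) ⇒ 5 7 6 13 9 21 20 14 17 4 12 19 8
j=7: 14>8, skip
j=8: 17>8, skip
(after j=8) v = 5 7 6 13 9 21 20 14 17 4 12 19 8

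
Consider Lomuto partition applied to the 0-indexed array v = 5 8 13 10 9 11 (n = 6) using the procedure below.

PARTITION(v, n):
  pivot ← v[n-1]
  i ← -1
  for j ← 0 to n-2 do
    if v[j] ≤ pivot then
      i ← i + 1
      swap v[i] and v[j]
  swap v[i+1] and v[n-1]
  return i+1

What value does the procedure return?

4

pivot = v[5] = 11; i = -1
j=0: v[0]=5 ≤ 11 → i=0, swap v[0],v[0] (no change) → 5 8 13 10 9 11
j=1: v[1]=8 ≤ 11 → i=1, swap v[1],v[1] (no change) → 5 8 13 10 9 11
j=2: v[2]=13 > 11 → no swap
j=3: v[3]=10 ≤ 11 → i=2, swap v[2],v[3] → 5 8 10 13 9 11
j=4: v[4]=9 ≤ 11 → i=3, swap v[3],v[4] → 5 8 10 9 13 11
final swap v[4],v[5] → 5 8 10 9 11 13; return 4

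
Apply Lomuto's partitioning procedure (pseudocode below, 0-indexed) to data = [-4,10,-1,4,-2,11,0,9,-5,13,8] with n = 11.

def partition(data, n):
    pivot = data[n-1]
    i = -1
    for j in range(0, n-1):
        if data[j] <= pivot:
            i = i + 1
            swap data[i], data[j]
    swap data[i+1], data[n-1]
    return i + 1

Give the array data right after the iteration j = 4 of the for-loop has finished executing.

pivot=8, i=-1
j=0: -4≤8, i=0, swap(0,0) ⇒ [-4,10,-1,4,-2,11,0,9,-5,13,8]
j=1: 10>8, skip
j=2: -1≤8, i=1, swap(1,2) ⇒ [-4,-1,10,4,-2,11,0,9,-5,13,8]
j=3: 4≤8, i=2, swap(2,3) ⇒ [-4,-1,4,10,-2,11,0,9,-5,13,8]
j=4: -2≤8, i=3, swap(3,4) ⇒ [-4,-1,4,-2,10,11,0,9,-5,13,8]
(after j=4) data = [-4,-1,4,-2,10,11,0,9,-5,13,8]

[-4,-1,4,-2,10,11,0,9,-5,13,8]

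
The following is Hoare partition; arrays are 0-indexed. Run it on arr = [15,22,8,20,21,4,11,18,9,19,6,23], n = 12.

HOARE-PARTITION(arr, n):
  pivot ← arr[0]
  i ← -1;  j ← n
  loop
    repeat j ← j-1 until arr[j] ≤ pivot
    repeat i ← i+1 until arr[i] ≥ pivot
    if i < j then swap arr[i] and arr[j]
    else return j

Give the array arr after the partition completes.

[6,9,8,11,4,21,20,18,22,19,15,23]

pivot=15
j stops at 10 (6), i stops at 0 (15); swap ⇒ [6,22,8,20,21,4,11,18,9,19,15,23]
j stops at 8 (9), i stops at 1 (22); swap ⇒ [6,9,8,20,21,4,11,18,22,19,15,23]
j stops at 6 (11), i stops at 3 (20); swap ⇒ [6,9,8,11,21,4,20,18,22,19,15,23]
j stops at 5 (4), i stops at 4 (21); swap ⇒ [6,9,8,11,4,21,20,18,22,19,15,23]
j stops at 4, i stops at 5; i≥j ⇒ return 4. arr=[6,9,8,11,4,21,20,18,22,19,15,23]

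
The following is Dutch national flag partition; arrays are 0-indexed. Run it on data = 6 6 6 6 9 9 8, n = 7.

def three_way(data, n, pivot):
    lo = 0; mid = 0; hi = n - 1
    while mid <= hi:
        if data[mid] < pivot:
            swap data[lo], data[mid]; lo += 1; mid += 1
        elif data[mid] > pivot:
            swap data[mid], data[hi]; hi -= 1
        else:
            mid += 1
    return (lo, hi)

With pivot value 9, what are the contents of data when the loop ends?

6 6 6 6 8 9 9

pivot = 9; lo=0, mid=0, hi=6
data[mid]=6<9: swap data[0],data[0]; lo=1,mid=1 → 6 6 6 6 9 9 8
data[mid]=6<9: swap data[1],data[1]; lo=2,mid=2 → 6 6 6 6 9 9 8
data[mid]=6<9: swap data[2],data[2]; lo=3,mid=3 → 6 6 6 6 9 9 8
data[mid]=6<9: swap data[3],data[3]; lo=4,mid=4 → 6 6 6 6 9 9 8
data[mid]=9=9: mid=5
data[mid]=9=9: mid=6
data[mid]=8<9: swap data[4],data[6]; lo=5,mid=7 → 6 6 6 6 8 9 9
end: lo=5, hi=6; data = 6 6 6 6 8 9 9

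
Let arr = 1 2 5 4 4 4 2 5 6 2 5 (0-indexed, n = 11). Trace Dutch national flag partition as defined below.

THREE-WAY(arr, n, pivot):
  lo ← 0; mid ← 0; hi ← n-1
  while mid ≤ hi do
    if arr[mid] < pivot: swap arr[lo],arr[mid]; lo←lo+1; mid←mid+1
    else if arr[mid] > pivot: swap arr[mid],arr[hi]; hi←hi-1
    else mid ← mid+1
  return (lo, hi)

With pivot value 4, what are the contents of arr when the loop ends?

pivot = 4; lo=0, mid=0, hi=10
arr[mid]=1<4: swap arr[0],arr[0]; lo=1,mid=1 → 1 2 5 4 4 4 2 5 6 2 5
arr[mid]=2<4: swap arr[1],arr[1]; lo=2,mid=2 → 1 2 5 4 4 4 2 5 6 2 5
arr[mid]=5>4: swap arr[2],arr[10]; hi=9 → 1 2 5 4 4 4 2 5 6 2 5
arr[mid]=5>4: swap arr[2],arr[9]; hi=8 → 1 2 2 4 4 4 2 5 6 5 5
arr[mid]=2<4: swap arr[2],arr[2]; lo=3,mid=3 → 1 2 2 4 4 4 2 5 6 5 5
arr[mid]=4=4: mid=4
arr[mid]=4=4: mid=5
arr[mid]=4=4: mid=6
arr[mid]=2<4: swap arr[3],arr[6]; lo=4,mid=7 → 1 2 2 2 4 4 4 5 6 5 5
arr[mid]=5>4: swap arr[7],arr[8]; hi=7 → 1 2 2 2 4 4 4 6 5 5 5
arr[mid]=6>4: swap arr[7],arr[7]; hi=6 → 1 2 2 2 4 4 4 6 5 5 5
end: lo=4, hi=6; arr = 1 2 2 2 4 4 4 6 5 5 5

1 2 2 2 4 4 4 6 5 5 5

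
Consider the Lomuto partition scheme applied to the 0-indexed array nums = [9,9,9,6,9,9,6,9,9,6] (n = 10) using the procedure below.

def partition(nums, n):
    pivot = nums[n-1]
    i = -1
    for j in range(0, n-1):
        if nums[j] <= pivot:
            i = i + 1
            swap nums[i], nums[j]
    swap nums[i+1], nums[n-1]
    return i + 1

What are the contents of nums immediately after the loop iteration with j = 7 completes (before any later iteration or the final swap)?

[6,6,9,9,9,9,9,9,9,6]

pivot=6, i=-1
j=0: 9>6, skip
j=1: 9>6, skip
j=2: 9>6, skip
j=3: 6≤6, i=0, swap(0,3) ⇒ [6,9,9,9,9,9,6,9,9,6]
j=4: 9>6, skip
j=5: 9>6, skip
j=6: 6≤6, i=1, swap(1,6) ⇒ [6,6,9,9,9,9,9,9,9,6]
j=7: 9>6, skip
(after j=7) nums = [6,6,9,9,9,9,9,9,9,6]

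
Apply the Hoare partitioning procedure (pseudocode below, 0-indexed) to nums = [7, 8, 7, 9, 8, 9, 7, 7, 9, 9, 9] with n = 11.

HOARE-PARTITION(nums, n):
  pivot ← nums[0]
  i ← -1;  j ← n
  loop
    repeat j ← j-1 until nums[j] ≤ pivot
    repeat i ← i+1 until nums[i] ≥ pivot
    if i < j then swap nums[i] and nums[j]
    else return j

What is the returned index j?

2

pivot=7
j stops at 7 (7), i stops at 0 (7); swap ⇒ [7, 8, 7, 9, 8, 9, 7, 7, 9, 9, 9]
j stops at 6 (7), i stops at 1 (8); swap ⇒ [7, 7, 7, 9, 8, 9, 8, 7, 9, 9, 9]
j stops at 2, i stops at 2; i≥j ⇒ return 2. nums=[7, 7, 7, 9, 8, 9, 8, 7, 9, 9, 9]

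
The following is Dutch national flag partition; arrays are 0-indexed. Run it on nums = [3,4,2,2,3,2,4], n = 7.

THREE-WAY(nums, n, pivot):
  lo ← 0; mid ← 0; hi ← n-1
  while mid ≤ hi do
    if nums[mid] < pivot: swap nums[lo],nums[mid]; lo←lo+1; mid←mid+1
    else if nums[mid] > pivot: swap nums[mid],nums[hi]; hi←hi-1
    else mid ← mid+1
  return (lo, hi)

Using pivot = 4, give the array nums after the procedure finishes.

[3,2,2,3,2,4,4]

pivot = 4; lo=0, mid=0, hi=6
nums[mid]=3<4: swap nums[0],nums[0]; lo=1,mid=1 → [3,4,2,2,3,2,4]
nums[mid]=4=4: mid=2
nums[mid]=2<4: swap nums[1],nums[2]; lo=2,mid=3 → [3,2,4,2,3,2,4]
nums[mid]=2<4: swap nums[2],nums[3]; lo=3,mid=4 → [3,2,2,4,3,2,4]
nums[mid]=3<4: swap nums[3],nums[4]; lo=4,mid=5 → [3,2,2,3,4,2,4]
nums[mid]=2<4: swap nums[4],nums[5]; lo=5,mid=6 → [3,2,2,3,2,4,4]
nums[mid]=4=4: mid=7
end: lo=5, hi=6; nums = [3,2,2,3,2,4,4]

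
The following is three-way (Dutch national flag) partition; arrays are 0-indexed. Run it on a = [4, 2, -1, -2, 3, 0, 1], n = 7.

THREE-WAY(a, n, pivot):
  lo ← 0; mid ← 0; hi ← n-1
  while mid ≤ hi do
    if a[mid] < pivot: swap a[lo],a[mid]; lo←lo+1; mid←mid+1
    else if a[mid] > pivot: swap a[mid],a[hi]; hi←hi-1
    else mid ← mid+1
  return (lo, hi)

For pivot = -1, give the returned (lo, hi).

lo=0 mid=0 hi=6
4>-1: swap(0,6), hi=5 ⇒ [1, 2, -1, -2, 3, 0, 4]
1>-1: swap(0,5), hi=4 ⇒ [0, 2, -1, -2, 3, 1, 4]
0>-1: swap(0,4), hi=3 ⇒ [3, 2, -1, -2, 0, 1, 4]
3>-1: swap(0,3), hi=2 ⇒ [-2, 2, -1, 3, 0, 1, 4]
-2<-1: swap(0,0), lo=1 mid=1 ⇒ [-2, 2, -1, 3, 0, 1, 4]
2>-1: swap(1,2), hi=1 ⇒ [-2, -1, 2, 3, 0, 1, 4]
-1=-1: mid=2
done. lo=1 hi=1; a=[-2, -1, 2, 3, 0, 1, 4]

(1, 1)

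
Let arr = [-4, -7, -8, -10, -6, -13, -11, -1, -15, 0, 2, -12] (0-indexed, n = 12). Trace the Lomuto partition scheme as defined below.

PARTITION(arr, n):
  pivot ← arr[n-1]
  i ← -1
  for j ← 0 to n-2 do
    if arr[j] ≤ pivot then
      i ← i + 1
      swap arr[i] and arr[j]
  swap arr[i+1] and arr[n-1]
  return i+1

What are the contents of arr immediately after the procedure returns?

pivot=-12, i=-1
j=0: -4>-12, skip
j=1: -7>-12, skip
j=2: -8>-12, skip
j=3: -10>-12, skip
j=4: -6>-12, skip
j=5: -13≤-12, i=0, swap(0,5) ⇒ [-13, -7, -8, -10, -6, -4, -11, -1, -15, 0, 2, -12]
j=6: -11>-12, skip
j=7: -1>-12, skip
j=8: -15≤-12, i=1, swap(1,8) ⇒ [-13, -15, -8, -10, -6, -4, -11, -1, -7, 0, 2, -12]
j=9: 0>-12, skip
j=10: 2>-12, skip
swap(2,11) ⇒ [-13, -15, -12, -10, -6, -4, -11, -1, -7, 0, 2, -8]; return 2

[-13, -15, -12, -10, -6, -4, -11, -1, -7, 0, 2, -8]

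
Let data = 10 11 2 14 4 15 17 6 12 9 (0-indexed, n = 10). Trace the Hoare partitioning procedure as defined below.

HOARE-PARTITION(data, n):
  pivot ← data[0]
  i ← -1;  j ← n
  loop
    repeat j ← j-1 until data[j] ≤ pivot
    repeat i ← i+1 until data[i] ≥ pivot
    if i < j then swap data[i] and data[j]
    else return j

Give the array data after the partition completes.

pivot = data[0] = 10; i = -1, j = 10
j→9 (data[9]=9≤10), i→0 (data[0]=10≥10); i<j, swap → 9 11 2 14 4 15 17 6 12 10
j→7 (data[7]=6≤10), i→1 (data[1]=11≥10); i<j, swap → 9 6 2 14 4 15 17 11 12 10
j→4 (data[4]=4≤10), i→3 (data[3]=14≥10); i<j, swap → 9 6 2 4 14 15 17 11 12 10
j→3, i→4; i≥j, return j=3. data = 9 6 2 4 14 15 17 11 12 10

9 6 2 4 14 15 17 11 12 10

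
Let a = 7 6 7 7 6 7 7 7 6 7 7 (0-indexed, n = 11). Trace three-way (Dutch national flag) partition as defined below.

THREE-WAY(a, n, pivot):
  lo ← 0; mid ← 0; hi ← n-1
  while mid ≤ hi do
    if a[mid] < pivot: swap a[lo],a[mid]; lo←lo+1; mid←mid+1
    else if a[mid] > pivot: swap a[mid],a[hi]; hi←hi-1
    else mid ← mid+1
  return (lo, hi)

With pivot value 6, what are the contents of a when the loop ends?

6 6 6 7 7 7 7 7 7 7 7

lo=0 mid=0 hi=10
7>6: swap(0,10), hi=9 ⇒ 7 6 7 7 6 7 7 7 6 7 7
7>6: swap(0,9), hi=8 ⇒ 7 6 7 7 6 7 7 7 6 7 7
7>6: swap(0,8), hi=7 ⇒ 6 6 7 7 6 7 7 7 7 7 7
6=6: mid=1
6=6: mid=2
7>6: swap(2,7), hi=6 ⇒ 6 6 7 7 6 7 7 7 7 7 7
7>6: swap(2,6), hi=5 ⇒ 6 6 7 7 6 7 7 7 7 7 7
7>6: swap(2,5), hi=4 ⇒ 6 6 7 7 6 7 7 7 7 7 7
7>6: swap(2,4), hi=3 ⇒ 6 6 6 7 7 7 7 7 7 7 7
6=6: mid=3
7>6: swap(3,3), hi=2 ⇒ 6 6 6 7 7 7 7 7 7 7 7
done. lo=0 hi=2; a=6 6 6 7 7 7 7 7 7 7 7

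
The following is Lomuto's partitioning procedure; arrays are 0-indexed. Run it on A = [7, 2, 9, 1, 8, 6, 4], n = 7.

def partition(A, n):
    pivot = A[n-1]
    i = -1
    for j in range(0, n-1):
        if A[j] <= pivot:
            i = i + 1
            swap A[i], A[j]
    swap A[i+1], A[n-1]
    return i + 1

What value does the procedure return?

pivot = A[6] = 4; i = -1
j=0: A[0]=7 > 4 → no swap
j=1: A[1]=2 ≤ 4 → i=0, swap A[0],A[1] → [2, 7, 9, 1, 8, 6, 4]
j=2: A[2]=9 > 4 → no swap
j=3: A[3]=1 ≤ 4 → i=1, swap A[1],A[3] → [2, 1, 9, 7, 8, 6, 4]
j=4: A[4]=8 > 4 → no swap
j=5: A[5]=6 > 4 → no swap
final swap A[2],A[6] → [2, 1, 4, 7, 8, 6, 9]; return 2

2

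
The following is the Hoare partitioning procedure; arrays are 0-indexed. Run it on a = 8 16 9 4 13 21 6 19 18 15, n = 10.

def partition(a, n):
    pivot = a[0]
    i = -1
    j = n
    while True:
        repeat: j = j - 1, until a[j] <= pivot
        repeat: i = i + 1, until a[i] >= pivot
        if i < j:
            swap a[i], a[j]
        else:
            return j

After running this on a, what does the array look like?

pivot = a[0] = 8; i = -1, j = 10
j→6 (a[6]=6≤8), i→0 (a[0]=8≥8); i<j, swap → 6 16 9 4 13 21 8 19 18 15
j→3 (a[3]=4≤8), i→1 (a[1]=16≥8); i<j, swap → 6 4 9 16 13 21 8 19 18 15
j→1, i→2; i≥j, return j=1. a = 6 4 9 16 13 21 8 19 18 15

6 4 9 16 13 21 8 19 18 15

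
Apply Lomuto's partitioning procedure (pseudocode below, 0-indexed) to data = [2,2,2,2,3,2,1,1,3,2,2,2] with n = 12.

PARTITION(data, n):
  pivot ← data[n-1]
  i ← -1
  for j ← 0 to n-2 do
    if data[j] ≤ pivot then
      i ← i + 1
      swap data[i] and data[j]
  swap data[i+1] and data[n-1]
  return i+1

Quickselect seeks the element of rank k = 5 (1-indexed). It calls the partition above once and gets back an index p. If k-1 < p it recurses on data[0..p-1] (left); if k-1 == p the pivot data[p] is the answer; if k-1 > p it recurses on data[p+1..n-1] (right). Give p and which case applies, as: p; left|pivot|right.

pivot=2, i=-1
j=0: 2≤2, i=0, swap(0,0) ⇒ [2,2,2,2,3,2,1,1,3,2,2,2]
j=1: 2≤2, i=1, swap(1,1) ⇒ [2,2,2,2,3,2,1,1,3,2,2,2]
j=2: 2≤2, i=2, swap(2,2) ⇒ [2,2,2,2,3,2,1,1,3,2,2,2]
j=3: 2≤2, i=3, swap(3,3) ⇒ [2,2,2,2,3,2,1,1,3,2,2,2]
j=4: 3>2, skip
j=5: 2≤2, i=4, swap(4,5) ⇒ [2,2,2,2,2,3,1,1,3,2,2,2]
j=6: 1≤2, i=5, swap(5,6) ⇒ [2,2,2,2,2,1,3,1,3,2,2,2]
j=7: 1≤2, i=6, swap(6,7) ⇒ [2,2,2,2,2,1,1,3,3,2,2,2]
j=8: 3>2, skip
j=9: 2≤2, i=7, swap(7,9) ⇒ [2,2,2,2,2,1,1,2,3,3,2,2]
j=10: 2≤2, i=8, swap(8,10) ⇒ [2,2,2,2,2,1,1,2,2,3,3,2]
swap(9,11) ⇒ [2,2,2,2,2,1,1,2,2,2,3,3]; return 9
p = 9; k-1 = 4 < 9 ⇒ left

9; left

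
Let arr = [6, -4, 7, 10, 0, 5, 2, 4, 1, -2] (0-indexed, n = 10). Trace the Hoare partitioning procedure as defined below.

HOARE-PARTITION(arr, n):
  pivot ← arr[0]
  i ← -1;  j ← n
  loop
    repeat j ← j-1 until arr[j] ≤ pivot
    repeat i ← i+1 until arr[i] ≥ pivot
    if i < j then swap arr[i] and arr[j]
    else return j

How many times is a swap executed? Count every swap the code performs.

pivot=6
j stops at 9 (-2), i stops at 0 (6); swap ⇒ [-2, -4, 7, 10, 0, 5, 2, 4, 1, 6]
j stops at 8 (1), i stops at 2 (7); swap ⇒ [-2, -4, 1, 10, 0, 5, 2, 4, 7, 6]
j stops at 7 (4), i stops at 3 (10); swap ⇒ [-2, -4, 1, 4, 0, 5, 2, 10, 7, 6]
j stops at 6, i stops at 7; i≥j ⇒ return 6. arr=[-2, -4, 1, 4, 0, 5, 2, 10, 7, 6]

3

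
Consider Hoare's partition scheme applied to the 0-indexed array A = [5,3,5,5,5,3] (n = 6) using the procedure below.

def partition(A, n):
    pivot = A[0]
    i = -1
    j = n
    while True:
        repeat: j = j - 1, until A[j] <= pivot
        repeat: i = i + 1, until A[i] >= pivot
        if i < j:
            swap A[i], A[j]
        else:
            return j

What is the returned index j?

pivot=5
j stops at 5 (3), i stops at 0 (5); swap ⇒ [3,3,5,5,5,5]
j stops at 4 (5), i stops at 2 (5); swap ⇒ [3,3,5,5,5,5]
j stops at 3, i stops at 3; i≥j ⇒ return 3. A=[3,3,5,5,5,5]

3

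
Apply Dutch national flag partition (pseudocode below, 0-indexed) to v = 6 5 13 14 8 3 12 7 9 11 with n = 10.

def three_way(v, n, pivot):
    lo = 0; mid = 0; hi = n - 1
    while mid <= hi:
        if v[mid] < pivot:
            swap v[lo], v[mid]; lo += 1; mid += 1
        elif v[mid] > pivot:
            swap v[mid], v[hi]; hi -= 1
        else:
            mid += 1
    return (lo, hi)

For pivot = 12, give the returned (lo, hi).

(7, 7)

lo=0 mid=0 hi=9
6<12: swap(0,0), lo=1 mid=1 ⇒ 6 5 13 14 8 3 12 7 9 11
5<12: swap(1,1), lo=2 mid=2 ⇒ 6 5 13 14 8 3 12 7 9 11
13>12: swap(2,9), hi=8 ⇒ 6 5 11 14 8 3 12 7 9 13
11<12: swap(2,2), lo=3 mid=3 ⇒ 6 5 11 14 8 3 12 7 9 13
14>12: swap(3,8), hi=7 ⇒ 6 5 11 9 8 3 12 7 14 13
9<12: swap(3,3), lo=4 mid=4 ⇒ 6 5 11 9 8 3 12 7 14 13
8<12: swap(4,4), lo=5 mid=5 ⇒ 6 5 11 9 8 3 12 7 14 13
3<12: swap(5,5), lo=6 mid=6 ⇒ 6 5 11 9 8 3 12 7 14 13
12=12: mid=7
7<12: swap(6,7), lo=7 mid=8 ⇒ 6 5 11 9 8 3 7 12 14 13
done. lo=7 hi=7; v=6 5 11 9 8 3 7 12 14 13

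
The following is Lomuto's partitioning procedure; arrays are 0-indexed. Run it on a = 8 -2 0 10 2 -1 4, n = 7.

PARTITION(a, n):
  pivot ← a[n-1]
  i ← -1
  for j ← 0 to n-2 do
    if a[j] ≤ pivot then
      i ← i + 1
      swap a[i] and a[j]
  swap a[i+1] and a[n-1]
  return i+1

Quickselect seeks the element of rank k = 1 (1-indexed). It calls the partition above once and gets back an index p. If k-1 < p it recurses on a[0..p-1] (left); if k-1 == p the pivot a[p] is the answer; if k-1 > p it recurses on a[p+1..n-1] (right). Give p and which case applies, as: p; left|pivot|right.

pivot = a[6] = 4; i = -1
j=0: a[0]=8 > 4 → no swap
j=1: a[1]=-2 ≤ 4 → i=0, swap a[0],a[1] → -2 8 0 10 2 -1 4
j=2: a[2]=0 ≤ 4 → i=1, swap a[1],a[2] → -2 0 8 10 2 -1 4
j=3: a[3]=10 > 4 → no swap
j=4: a[4]=2 ≤ 4 → i=2, swap a[2],a[4] → -2 0 2 10 8 -1 4
j=5: a[5]=-1 ≤ 4 → i=3, swap a[3],a[5] → -2 0 2 -1 8 10 4
final swap a[4],a[6] → -2 0 2 -1 4 10 8; return 4
p = 4; k-1 = 0 < 4 ⇒ left

4; left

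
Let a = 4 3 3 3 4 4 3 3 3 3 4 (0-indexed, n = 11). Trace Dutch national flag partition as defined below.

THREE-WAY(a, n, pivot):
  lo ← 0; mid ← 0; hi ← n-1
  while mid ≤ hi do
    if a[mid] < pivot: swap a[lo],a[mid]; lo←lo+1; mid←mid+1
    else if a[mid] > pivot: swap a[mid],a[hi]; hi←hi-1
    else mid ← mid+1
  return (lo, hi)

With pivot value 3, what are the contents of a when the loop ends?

3 3 3 3 3 3 3 4 4 4 4

pivot = 3; lo=0, mid=0, hi=10
a[mid]=4>3: swap a[0],a[10]; hi=9 → 4 3 3 3 4 4 3 3 3 3 4
a[mid]=4>3: swap a[0],a[9]; hi=8 → 3 3 3 3 4 4 3 3 3 4 4
a[mid]=3=3: mid=1
a[mid]=3=3: mid=2
a[mid]=3=3: mid=3
a[mid]=3=3: mid=4
a[mid]=4>3: swap a[4],a[8]; hi=7 → 3 3 3 3 3 4 3 3 4 4 4
a[mid]=3=3: mid=5
a[mid]=4>3: swap a[5],a[7]; hi=6 → 3 3 3 3 3 3 3 4 4 4 4
a[mid]=3=3: mid=6
a[mid]=3=3: mid=7
end: lo=0, hi=6; a = 3 3 3 3 3 3 3 4 4 4 4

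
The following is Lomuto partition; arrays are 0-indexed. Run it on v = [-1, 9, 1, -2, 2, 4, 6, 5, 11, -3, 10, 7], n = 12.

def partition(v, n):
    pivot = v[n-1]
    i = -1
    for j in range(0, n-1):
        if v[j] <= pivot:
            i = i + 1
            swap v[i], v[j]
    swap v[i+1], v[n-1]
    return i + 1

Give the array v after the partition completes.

[-1, 1, -2, 2, 4, 6, 5, -3, 7, 9, 10, 11]

pivot=7, i=-1
j=0: -1≤7, i=0, swap(0,0) ⇒ [-1, 9, 1, -2, 2, 4, 6, 5, 11, -3, 10, 7]
j=1: 9>7, skip
j=2: 1≤7, i=1, swap(1,2) ⇒ [-1, 1, 9, -2, 2, 4, 6, 5, 11, -3, 10, 7]
j=3: -2≤7, i=2, swap(2,3) ⇒ [-1, 1, -2, 9, 2, 4, 6, 5, 11, -3, 10, 7]
j=4: 2≤7, i=3, swap(3,4) ⇒ [-1, 1, -2, 2, 9, 4, 6, 5, 11, -3, 10, 7]
j=5: 4≤7, i=4, swap(4,5) ⇒ [-1, 1, -2, 2, 4, 9, 6, 5, 11, -3, 10, 7]
j=6: 6≤7, i=5, swap(5,6) ⇒ [-1, 1, -2, 2, 4, 6, 9, 5, 11, -3, 10, 7]
j=7: 5≤7, i=6, swap(6,7) ⇒ [-1, 1, -2, 2, 4, 6, 5, 9, 11, -3, 10, 7]
j=8: 11>7, skip
j=9: -3≤7, i=7, swap(7,9) ⇒ [-1, 1, -2, 2, 4, 6, 5, -3, 11, 9, 10, 7]
j=10: 10>7, skip
swap(8,11) ⇒ [-1, 1, -2, 2, 4, 6, 5, -3, 7, 9, 10, 11]; return 8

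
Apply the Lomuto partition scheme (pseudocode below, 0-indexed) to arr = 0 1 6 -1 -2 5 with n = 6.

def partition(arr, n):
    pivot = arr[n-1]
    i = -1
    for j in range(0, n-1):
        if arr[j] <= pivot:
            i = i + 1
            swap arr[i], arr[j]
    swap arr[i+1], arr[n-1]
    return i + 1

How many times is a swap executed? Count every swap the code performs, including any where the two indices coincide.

pivot = arr[5] = 5; i = -1
j=0: arr[0]=0 ≤ 5 → i=0, swap arr[0],arr[0] (no change) → 0 1 6 -1 -2 5
j=1: arr[1]=1 ≤ 5 → i=1, swap arr[1],arr[1] (no change) → 0 1 6 -1 -2 5
j=2: arr[2]=6 > 5 → no swap
j=3: arr[3]=-1 ≤ 5 → i=2, swap arr[2],arr[3] → 0 1 -1 6 -2 5
j=4: arr[4]=-2 ≤ 5 → i=3, swap arr[3],arr[4] → 0 1 -1 -2 6 5
final swap arr[4],arr[5] → 0 1 -1 -2 5 6; return 4

5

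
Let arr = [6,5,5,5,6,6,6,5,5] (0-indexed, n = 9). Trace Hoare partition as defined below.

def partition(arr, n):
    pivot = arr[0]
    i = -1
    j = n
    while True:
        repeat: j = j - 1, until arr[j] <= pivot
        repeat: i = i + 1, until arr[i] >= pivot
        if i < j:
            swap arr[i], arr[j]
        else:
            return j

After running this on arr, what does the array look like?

pivot = arr[0] = 6; i = -1, j = 9
j→8 (arr[8]=5≤6), i→0 (arr[0]=6≥6); i<j, swap → [5,5,5,5,6,6,6,5,6]
j→7 (arr[7]=5≤6), i→4 (arr[4]=6≥6); i<j, swap → [5,5,5,5,5,6,6,6,6]
j→6 (arr[6]=6≤6), i→5 (arr[5]=6≥6); i<j, swap → [5,5,5,5,5,6,6,6,6]
j→5, i→6; i≥j, return j=5. arr = [5,5,5,5,5,6,6,6,6]

[5,5,5,5,5,6,6,6,6]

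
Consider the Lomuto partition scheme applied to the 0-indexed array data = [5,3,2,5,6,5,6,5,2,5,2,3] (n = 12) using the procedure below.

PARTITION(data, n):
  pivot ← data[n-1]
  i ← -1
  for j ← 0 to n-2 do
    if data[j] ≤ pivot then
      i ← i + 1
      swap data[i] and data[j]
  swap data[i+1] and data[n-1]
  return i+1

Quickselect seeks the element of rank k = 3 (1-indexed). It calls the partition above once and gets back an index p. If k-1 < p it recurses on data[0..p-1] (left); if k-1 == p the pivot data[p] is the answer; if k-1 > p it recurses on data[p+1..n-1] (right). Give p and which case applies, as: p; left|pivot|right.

4; left

pivot = data[11] = 3; i = -1
j=0: data[0]=5 > 3 → no swap
j=1: data[1]=3 ≤ 3 → i=0, swap data[0],data[1] → [3,5,2,5,6,5,6,5,2,5,2,3]
j=2: data[2]=2 ≤ 3 → i=1, swap data[1],data[2] → [3,2,5,5,6,5,6,5,2,5,2,3]
j=3: data[3]=5 > 3 → no swap
j=4: data[4]=6 > 3 → no swap
j=5: data[5]=5 > 3 → no swap
j=6: data[6]=6 > 3 → no swap
j=7: data[7]=5 > 3 → no swap
j=8: data[8]=2 ≤ 3 → i=2, swap data[2],data[8] → [3,2,2,5,6,5,6,5,5,5,2,3]
j=9: data[9]=5 > 3 → no swap
j=10: data[10]=2 ≤ 3 → i=3, swap data[3],data[10] → [3,2,2,2,6,5,6,5,5,5,5,3]
final swap data[4],data[11] → [3,2,2,2,3,5,6,5,5,5,5,6]; return 4
p = 4; k-1 = 2 < 4 ⇒ left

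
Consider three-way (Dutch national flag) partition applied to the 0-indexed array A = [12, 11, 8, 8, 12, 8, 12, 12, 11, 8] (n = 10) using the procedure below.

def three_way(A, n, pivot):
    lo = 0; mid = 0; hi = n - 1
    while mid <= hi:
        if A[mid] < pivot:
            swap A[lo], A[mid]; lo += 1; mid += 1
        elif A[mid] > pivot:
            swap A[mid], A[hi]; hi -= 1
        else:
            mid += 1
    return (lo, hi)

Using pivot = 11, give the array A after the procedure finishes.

pivot = 11; lo=0, mid=0, hi=9
A[mid]=12>11: swap A[0],A[9]; hi=8 → [8, 11, 8, 8, 12, 8, 12, 12, 11, 12]
A[mid]=8<11: swap A[0],A[0]; lo=1,mid=1 → [8, 11, 8, 8, 12, 8, 12, 12, 11, 12]
A[mid]=11=11: mid=2
A[mid]=8<11: swap A[1],A[2]; lo=2,mid=3 → [8, 8, 11, 8, 12, 8, 12, 12, 11, 12]
A[mid]=8<11: swap A[2],A[3]; lo=3,mid=4 → [8, 8, 8, 11, 12, 8, 12, 12, 11, 12]
A[mid]=12>11: swap A[4],A[8]; hi=7 → [8, 8, 8, 11, 11, 8, 12, 12, 12, 12]
A[mid]=11=11: mid=5
A[mid]=8<11: swap A[3],A[5]; lo=4,mid=6 → [8, 8, 8, 8, 11, 11, 12, 12, 12, 12]
A[mid]=12>11: swap A[6],A[7]; hi=6 → [8, 8, 8, 8, 11, 11, 12, 12, 12, 12]
A[mid]=12>11: swap A[6],A[6]; hi=5 → [8, 8, 8, 8, 11, 11, 12, 12, 12, 12]
end: lo=4, hi=5; A = [8, 8, 8, 8, 11, 11, 12, 12, 12, 12]

[8, 8, 8, 8, 11, 11, 12, 12, 12, 12]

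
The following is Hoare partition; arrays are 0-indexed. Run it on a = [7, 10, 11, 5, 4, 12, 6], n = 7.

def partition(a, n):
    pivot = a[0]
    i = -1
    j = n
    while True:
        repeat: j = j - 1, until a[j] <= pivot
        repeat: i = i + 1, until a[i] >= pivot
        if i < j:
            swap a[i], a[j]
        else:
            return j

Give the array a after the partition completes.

[6, 4, 5, 11, 10, 12, 7]

pivot=7
j stops at 6 (6), i stops at 0 (7); swap ⇒ [6, 10, 11, 5, 4, 12, 7]
j stops at 4 (4), i stops at 1 (10); swap ⇒ [6, 4, 11, 5, 10, 12, 7]
j stops at 3 (5), i stops at 2 (11); swap ⇒ [6, 4, 5, 11, 10, 12, 7]
j stops at 2, i stops at 3; i≥j ⇒ return 2. a=[6, 4, 5, 11, 10, 12, 7]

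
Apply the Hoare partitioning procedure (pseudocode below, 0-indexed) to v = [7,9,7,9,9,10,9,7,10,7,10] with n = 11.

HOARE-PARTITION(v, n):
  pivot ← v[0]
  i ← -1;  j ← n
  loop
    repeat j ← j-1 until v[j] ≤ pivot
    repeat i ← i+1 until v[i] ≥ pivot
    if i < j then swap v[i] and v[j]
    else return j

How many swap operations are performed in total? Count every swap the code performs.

2

pivot = v[0] = 7; i = -1, j = 11
j→9 (v[9]=7≤7), i→0 (v[0]=7≥7); i<j, swap → [7,9,7,9,9,10,9,7,10,7,10]
j→7 (v[7]=7≤7), i→1 (v[1]=9≥7); i<j, swap → [7,7,7,9,9,10,9,9,10,7,10]
j→2, i→2; i≥j, return j=2. v = [7,7,7,9,9,10,9,9,10,7,10]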